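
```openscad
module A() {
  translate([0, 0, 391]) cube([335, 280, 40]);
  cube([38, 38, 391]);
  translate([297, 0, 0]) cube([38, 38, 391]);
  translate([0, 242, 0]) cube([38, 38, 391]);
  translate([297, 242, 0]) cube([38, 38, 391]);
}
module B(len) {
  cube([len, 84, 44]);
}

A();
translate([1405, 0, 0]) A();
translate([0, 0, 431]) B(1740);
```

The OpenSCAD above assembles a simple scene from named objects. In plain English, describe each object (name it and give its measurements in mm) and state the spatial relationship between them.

A is a four-legged stool. The seat is 335×280 mm, 40 mm thick, top at z = 431 mm. It stands on four square legs, each 38×38 mm in cross-section, from z = 0 to the seat underside, each flush with a corner of the seat.

B is a rectangular beam 1740 mm long (x), 84 mm deep (y), 44 mm thick (z).

The beam spans the tops of two stools placed 1070 mm apart, resting at z = 431 mm.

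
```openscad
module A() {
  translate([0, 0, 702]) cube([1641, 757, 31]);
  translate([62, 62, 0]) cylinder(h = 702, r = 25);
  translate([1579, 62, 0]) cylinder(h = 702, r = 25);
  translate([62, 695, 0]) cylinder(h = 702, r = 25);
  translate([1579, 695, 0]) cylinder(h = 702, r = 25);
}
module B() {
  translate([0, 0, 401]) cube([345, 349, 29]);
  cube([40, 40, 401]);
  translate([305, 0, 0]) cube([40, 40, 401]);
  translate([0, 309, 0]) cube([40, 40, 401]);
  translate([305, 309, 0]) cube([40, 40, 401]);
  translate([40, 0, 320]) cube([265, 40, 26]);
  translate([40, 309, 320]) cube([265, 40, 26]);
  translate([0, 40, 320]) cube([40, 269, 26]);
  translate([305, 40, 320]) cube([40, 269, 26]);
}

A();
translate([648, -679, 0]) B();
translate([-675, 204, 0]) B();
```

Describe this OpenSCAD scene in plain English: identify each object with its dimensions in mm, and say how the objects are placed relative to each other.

A is a table with a 1641×757 mm rectangular top, 31 mm thick, top surface at z = 733 mm, supported by four round legs of 50 mm diameter, each leg's bounding box inset 37 mm from the nearest pair of top edges, running from the floor.

B is a four-legged stool. The seat is a 345×349×29 mm slab whose top surface is at z = 430 mm; four square legs, each 40×40 mm in cross-section, run from the floor (z = 0) to the underside of the seat, each flush with a corner of the seat. Four stretchers, 40 mm wide and 26 mm tall, connect adjacent legs with their undersides at z = 320 mm, each running between the inner faces of the legs it joins and aligned with the legs' outer faces on the other axis.

Two stools sit around the table at the −y, −x sides.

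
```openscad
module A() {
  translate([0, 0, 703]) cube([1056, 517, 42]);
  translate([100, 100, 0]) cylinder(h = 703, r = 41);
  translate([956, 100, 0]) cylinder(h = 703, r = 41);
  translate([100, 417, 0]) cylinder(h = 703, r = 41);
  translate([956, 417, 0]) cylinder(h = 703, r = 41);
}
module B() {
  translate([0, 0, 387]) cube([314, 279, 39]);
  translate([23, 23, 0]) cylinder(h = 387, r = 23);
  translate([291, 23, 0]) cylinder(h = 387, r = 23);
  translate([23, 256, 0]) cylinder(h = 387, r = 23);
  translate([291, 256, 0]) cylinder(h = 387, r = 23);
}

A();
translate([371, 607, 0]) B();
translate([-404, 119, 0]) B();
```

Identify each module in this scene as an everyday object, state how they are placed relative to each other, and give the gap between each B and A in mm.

Each stool's nearest face is 90 mm from the table's bounding box.

A is a table. B is a stool. Two stools sit around the table at the +y, −x sides. The gap between each stool and the table is 90 mm.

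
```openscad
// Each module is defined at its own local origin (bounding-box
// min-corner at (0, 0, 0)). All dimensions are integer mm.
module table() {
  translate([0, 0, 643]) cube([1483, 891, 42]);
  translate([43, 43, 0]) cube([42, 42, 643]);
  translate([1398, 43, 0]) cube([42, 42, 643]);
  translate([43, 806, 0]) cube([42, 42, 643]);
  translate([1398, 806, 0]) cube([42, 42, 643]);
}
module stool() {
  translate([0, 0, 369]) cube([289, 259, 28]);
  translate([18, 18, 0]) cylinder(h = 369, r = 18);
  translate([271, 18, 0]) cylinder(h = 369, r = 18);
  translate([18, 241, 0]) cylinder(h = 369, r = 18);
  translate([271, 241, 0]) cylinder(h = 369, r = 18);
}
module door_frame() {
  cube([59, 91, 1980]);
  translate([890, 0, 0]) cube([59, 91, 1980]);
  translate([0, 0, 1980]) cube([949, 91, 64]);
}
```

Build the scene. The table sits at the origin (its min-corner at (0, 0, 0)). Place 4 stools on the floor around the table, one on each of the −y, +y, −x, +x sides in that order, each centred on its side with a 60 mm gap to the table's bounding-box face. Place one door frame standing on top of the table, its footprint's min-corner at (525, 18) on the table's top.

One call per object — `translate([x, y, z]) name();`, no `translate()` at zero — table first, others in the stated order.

table();
translate([597, -319, 0]) stool();
translate([597, 951, 0]) stool();
translate([-349, 316, 0]) stool();
translate([1543, 316, 0]) stool();
translate([525, 18, 685]) door_frame();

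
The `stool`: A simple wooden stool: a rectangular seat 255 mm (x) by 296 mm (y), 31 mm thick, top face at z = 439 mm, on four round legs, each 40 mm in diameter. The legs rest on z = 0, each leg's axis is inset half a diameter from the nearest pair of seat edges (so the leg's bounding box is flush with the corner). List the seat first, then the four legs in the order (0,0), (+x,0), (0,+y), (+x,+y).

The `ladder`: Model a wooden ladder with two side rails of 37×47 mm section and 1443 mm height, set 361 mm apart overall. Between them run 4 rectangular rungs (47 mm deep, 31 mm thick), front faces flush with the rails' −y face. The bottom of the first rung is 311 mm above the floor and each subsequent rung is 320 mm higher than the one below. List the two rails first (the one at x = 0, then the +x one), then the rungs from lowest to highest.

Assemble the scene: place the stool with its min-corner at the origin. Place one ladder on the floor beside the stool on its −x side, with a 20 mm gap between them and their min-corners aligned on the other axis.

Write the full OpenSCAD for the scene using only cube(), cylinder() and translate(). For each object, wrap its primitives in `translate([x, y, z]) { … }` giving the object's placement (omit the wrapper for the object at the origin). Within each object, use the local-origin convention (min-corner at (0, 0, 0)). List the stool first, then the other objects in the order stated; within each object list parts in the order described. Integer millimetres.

translate([0, 0, 408]) cube([255, 296, 31]);
translate([20, 20, 0]) cylinder(h = 408, r = 20);
translate([235, 20, 0]) cylinder(h = 408, r = 20);
translate([20, 276, 0]) cylinder(h = 408, r = 20);
translate([235, 276, 0]) cylinder(h = 408, r = 20);
translate([-381, 0, 0]) {
  cube([37, 47, 1443]);
  translate([324, 0, 0]) cube([37, 47, 1443]);
  translate([37, 0, 311]) cube([287, 47, 31]);
  translate([37, 0, 631]) cube([287, 47, 31]);
  translate([37, 0, 951]) cube([287, 47, 31]);
  translate([37, 0, 1271]) cube([287, 47, 31]);
}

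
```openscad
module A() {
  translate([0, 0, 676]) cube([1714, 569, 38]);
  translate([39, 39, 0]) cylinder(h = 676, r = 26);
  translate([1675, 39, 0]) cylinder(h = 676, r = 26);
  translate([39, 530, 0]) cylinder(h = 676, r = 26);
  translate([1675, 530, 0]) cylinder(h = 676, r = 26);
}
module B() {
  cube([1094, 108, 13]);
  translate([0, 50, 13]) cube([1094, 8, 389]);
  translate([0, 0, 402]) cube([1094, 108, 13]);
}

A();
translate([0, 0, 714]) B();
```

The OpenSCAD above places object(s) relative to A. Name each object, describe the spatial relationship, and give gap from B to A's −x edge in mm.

A is a table. B is an I-beam. The I-beam is on top of the table. The gap from the I-beam to the table's −x edge is 0 mm.

The I-beam's min-x is at 0; the table's min-x is 0; gap = 0 mm.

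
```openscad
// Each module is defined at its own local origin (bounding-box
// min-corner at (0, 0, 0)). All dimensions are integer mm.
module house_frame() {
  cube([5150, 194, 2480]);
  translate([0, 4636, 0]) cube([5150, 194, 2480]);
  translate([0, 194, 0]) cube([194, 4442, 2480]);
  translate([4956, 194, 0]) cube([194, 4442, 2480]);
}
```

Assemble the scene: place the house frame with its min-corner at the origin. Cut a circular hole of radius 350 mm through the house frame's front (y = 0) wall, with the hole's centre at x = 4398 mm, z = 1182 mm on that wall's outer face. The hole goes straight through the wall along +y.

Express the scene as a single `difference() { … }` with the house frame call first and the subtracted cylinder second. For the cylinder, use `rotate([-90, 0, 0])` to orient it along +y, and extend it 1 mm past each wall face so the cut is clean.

difference() {
  house_frame();
  translate([4398, -1, 1182]) rotate([-90, 0, 0]) cylinder(h = 196, r = 350);
}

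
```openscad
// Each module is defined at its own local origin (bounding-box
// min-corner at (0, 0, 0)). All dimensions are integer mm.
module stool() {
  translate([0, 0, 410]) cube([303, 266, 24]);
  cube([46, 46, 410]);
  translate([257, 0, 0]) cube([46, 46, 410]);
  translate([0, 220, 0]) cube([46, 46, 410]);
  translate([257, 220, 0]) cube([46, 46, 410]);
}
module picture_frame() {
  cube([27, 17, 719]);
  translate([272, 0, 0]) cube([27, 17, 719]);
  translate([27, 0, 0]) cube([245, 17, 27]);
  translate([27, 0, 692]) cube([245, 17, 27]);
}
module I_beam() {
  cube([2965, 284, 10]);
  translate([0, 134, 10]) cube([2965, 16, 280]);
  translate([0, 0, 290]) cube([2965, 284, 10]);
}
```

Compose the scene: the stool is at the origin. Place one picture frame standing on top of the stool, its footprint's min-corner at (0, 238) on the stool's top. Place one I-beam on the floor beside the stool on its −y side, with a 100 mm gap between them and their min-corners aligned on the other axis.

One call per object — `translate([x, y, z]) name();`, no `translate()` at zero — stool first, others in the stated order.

stool();
translate([0, 238, 434]) picture_frame();
translate([0, -384, 0]) I_beam();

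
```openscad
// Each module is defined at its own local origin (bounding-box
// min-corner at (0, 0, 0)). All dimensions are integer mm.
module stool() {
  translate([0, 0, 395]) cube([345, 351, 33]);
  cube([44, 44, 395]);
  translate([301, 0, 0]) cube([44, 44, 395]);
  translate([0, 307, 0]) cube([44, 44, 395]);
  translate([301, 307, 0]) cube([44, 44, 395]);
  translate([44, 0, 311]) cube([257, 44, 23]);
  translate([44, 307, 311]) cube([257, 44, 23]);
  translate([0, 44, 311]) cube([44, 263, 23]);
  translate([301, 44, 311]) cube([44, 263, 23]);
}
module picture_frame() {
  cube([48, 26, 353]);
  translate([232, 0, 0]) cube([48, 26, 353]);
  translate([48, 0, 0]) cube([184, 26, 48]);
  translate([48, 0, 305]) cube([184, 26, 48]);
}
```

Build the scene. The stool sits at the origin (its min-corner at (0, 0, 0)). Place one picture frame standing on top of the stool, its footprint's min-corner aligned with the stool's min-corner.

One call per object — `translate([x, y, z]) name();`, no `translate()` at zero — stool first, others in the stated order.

stool();
translate([0, 0, 428]) picture_frame();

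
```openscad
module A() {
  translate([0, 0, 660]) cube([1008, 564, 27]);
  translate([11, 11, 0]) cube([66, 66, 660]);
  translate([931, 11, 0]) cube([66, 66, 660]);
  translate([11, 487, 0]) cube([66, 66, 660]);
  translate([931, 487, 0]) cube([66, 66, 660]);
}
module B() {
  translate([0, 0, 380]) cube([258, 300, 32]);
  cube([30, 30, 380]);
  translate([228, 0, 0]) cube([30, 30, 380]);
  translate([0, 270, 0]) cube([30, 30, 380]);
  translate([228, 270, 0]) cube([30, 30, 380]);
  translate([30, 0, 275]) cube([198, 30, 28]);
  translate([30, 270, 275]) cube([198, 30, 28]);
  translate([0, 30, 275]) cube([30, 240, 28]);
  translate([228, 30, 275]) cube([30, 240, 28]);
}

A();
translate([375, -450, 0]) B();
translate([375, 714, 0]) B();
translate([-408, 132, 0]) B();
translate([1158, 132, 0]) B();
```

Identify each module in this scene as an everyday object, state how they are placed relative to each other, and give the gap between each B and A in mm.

A is a table. B is a stool. Four stools sit around the table at the −y, +y, −x, +x sides. The gap between each stool and the table is 150 mm.

Each stool's nearest face is 150 mm from the table's bounding box.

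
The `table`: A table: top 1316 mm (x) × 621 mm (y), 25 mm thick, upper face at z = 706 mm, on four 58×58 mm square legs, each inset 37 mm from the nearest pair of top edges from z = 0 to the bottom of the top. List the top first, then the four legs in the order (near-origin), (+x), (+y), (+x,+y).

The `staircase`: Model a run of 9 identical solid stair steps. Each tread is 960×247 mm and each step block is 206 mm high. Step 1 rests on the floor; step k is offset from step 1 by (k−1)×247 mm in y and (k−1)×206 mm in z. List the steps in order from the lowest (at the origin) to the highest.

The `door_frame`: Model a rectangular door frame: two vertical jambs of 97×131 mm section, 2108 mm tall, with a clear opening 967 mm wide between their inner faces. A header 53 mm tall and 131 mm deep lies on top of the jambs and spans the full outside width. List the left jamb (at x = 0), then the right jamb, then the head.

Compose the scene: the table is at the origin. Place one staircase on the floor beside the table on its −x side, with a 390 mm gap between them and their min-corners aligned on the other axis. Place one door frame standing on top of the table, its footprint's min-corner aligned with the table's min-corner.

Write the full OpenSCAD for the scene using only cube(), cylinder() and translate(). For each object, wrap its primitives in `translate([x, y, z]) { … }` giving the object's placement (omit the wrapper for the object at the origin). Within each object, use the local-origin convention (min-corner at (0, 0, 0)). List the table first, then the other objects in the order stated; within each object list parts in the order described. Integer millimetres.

translate([0, 0, 681]) cube([1316, 621, 25]);
translate([37, 37, 0]) cube([58, 58, 681]);
translate([1221, 37, 0]) cube([58, 58, 681]);
translate([37, 526, 0]) cube([58, 58, 681]);
translate([1221, 526, 0]) cube([58, 58, 681]);
translate([-1350, 0, 0]) {
  cube([960, 247, 206]);
  translate([0, 247, 206]) cube([960, 247, 206]);
  translate([0, 494, 412]) cube([960, 247, 206]);
  translate([0, 741, 618]) cube([960, 247, 206]);
  translate([0, 988, 824]) cube([960, 247, 206]);
  translate([0, 1235, 1030]) cube([960, 247, 206]);
  translate([0, 1482, 1236]) cube([960, 247, 206]);
  translate([0, 1729, 1442]) cube([960, 247, 206]);
  translate([0, 1976, 1648]) cube([960, 247, 206]);
}
translate([0, 0, 706]) {
  cube([97, 131, 2108]);
  translate([1064, 0, 0]) cube([97, 131, 2108]);
  translate([0, 0, 2108]) cube([1161, 131, 53]);
}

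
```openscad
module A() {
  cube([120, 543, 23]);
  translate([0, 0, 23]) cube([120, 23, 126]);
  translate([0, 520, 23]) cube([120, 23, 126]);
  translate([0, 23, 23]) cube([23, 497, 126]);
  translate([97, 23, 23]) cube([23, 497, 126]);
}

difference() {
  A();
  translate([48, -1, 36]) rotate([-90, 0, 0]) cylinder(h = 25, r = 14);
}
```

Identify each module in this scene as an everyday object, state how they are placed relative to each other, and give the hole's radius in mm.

The subtracted cylinder has r = 14 mm.

A is an open box. The open box has a circular hole through its front wall. The hole's radius is 14 mm.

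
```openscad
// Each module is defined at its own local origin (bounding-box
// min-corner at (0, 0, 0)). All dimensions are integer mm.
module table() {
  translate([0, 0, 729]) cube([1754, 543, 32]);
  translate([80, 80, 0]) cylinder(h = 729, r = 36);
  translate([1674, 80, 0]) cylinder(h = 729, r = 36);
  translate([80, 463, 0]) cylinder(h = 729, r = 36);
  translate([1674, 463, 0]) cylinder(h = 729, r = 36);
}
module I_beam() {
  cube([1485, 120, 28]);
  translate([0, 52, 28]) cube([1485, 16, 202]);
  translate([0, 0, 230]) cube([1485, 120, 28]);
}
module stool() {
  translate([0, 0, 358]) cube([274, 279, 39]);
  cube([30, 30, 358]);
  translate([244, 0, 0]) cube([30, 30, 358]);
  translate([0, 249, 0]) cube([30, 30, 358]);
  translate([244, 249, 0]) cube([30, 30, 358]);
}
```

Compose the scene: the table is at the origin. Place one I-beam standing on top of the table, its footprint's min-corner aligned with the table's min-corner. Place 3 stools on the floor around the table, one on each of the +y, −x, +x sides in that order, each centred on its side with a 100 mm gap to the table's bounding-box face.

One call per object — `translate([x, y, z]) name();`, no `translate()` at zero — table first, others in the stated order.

table();
translate([0, 0, 761]) I_beam();
translate([740, 643, 0]) stool();
translate([-374, 132, 0]) stool();
translate([1854, 132, 0]) stool();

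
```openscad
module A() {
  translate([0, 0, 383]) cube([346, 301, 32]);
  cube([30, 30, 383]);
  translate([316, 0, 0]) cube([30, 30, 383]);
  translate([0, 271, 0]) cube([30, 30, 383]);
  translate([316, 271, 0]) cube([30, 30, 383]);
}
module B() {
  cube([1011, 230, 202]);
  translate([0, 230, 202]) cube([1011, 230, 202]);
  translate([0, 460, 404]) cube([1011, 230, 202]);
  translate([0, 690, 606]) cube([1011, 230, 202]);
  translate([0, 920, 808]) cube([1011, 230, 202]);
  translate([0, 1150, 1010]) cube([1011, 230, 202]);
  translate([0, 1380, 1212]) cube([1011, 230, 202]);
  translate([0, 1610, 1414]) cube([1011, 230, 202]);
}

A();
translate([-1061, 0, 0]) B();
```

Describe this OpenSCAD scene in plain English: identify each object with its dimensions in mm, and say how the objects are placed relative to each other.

A is a four-legged stool. The seat is 346×301 mm, 32 mm thick, top at z = 415 mm. It stands on four square legs, each 30×30 mm in cross-section, from z = 0 to the seat underside, each flush with a corner of the seat.

B is a run of 8 identical solid stair steps. Each tread is 1011×230 mm and each step block is 202 mm high. Step 1 rests on the floor; step k is offset from step 1 by (k−1)×230 mm in y and (k−1)×202 mm in z.

The staircase is on the floor beside the stool on its −x side.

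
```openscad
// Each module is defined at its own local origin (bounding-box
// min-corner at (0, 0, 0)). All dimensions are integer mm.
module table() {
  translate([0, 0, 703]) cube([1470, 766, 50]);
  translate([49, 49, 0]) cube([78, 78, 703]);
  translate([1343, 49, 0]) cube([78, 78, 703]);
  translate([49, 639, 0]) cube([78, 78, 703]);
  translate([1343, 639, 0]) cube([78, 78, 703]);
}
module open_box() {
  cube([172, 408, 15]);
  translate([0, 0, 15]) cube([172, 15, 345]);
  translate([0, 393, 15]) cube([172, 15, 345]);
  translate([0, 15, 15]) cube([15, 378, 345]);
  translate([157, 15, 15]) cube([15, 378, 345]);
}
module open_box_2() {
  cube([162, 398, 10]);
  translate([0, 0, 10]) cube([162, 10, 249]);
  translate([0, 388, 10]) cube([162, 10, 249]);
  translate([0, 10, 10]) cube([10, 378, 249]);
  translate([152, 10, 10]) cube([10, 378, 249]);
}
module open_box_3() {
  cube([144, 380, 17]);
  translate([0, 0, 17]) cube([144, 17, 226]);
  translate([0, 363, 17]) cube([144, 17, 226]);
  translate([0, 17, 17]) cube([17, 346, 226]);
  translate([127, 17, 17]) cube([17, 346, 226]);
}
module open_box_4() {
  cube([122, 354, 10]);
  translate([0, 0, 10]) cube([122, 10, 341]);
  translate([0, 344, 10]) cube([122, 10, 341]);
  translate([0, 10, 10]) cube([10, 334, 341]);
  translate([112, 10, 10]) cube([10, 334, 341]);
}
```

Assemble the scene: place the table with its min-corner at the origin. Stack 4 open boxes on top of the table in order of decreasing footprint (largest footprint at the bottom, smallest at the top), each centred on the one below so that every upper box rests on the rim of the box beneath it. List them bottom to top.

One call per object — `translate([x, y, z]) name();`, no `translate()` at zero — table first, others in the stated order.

table();
translate([649, 179, 753]) open_box();
translate([654, 184, 1113]) open_box_2();
translate([663, 193, 1372]) open_box_3();
translate([674, 206, 1615]) open_box_4();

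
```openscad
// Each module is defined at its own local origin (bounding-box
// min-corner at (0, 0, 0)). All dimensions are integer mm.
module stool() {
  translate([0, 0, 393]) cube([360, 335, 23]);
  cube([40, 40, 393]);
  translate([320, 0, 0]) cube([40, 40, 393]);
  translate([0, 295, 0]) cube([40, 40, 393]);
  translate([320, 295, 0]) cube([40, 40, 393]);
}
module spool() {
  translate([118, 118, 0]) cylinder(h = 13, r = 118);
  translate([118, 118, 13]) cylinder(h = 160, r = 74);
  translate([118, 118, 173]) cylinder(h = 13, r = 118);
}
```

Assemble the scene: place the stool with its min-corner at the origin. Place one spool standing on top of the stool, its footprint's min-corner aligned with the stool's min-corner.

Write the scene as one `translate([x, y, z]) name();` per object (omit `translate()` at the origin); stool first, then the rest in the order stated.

stool();
translate([0, 0, 416]) spool();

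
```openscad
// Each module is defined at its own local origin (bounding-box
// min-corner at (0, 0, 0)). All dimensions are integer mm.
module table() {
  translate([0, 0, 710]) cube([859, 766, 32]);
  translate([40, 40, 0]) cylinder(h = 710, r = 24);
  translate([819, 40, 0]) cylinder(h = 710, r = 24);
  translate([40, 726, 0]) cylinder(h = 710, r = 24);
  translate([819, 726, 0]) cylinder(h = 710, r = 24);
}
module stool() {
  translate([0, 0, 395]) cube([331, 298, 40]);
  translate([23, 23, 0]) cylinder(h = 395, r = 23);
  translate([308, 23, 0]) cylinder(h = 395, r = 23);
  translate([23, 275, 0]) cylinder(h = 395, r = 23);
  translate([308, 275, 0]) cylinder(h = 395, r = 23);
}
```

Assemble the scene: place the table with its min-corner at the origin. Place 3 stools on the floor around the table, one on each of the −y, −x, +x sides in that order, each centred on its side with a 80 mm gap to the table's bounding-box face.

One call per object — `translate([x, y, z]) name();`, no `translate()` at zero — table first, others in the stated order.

table();
translate([264, -378, 0]) stool();
translate([-411, 234, 0]) stool();
translate([939, 234, 0]) stool();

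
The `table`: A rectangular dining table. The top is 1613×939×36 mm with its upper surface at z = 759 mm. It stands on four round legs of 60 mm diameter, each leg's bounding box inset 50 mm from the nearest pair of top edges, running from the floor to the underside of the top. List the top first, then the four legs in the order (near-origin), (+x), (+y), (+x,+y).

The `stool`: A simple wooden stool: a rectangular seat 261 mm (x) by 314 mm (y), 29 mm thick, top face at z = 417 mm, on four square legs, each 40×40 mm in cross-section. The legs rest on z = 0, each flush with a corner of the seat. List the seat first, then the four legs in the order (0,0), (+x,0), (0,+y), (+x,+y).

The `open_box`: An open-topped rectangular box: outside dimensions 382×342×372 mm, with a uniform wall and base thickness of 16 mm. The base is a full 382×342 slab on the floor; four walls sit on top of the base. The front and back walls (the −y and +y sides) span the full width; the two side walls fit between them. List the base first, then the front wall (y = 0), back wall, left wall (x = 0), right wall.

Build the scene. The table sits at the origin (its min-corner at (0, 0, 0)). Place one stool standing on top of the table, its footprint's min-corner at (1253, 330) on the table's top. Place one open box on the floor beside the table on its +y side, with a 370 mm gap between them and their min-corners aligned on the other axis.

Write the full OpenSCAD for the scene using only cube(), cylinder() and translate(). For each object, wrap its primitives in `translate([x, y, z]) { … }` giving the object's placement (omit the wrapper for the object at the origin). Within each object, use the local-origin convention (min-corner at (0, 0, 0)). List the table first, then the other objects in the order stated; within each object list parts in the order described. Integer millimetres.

translate([0, 0, 723]) cube([1613, 939, 36]);
translate([80, 80, 0]) cylinder(h = 723, r = 30);
translate([1533, 80, 0]) cylinder(h = 723, r = 30);
translate([80, 859, 0]) cylinder(h = 723, r = 30);
translate([1533, 859, 0]) cylinder(h = 723, r = 30);
translate([1253, 330, 759]) {
  translate([0, 0, 388]) cube([261, 314, 29]);
  cube([40, 40, 388]);
  translate([221, 0, 0]) cube([40, 40, 388]);
  translate([0, 274, 0]) cube([40, 40, 388]);
  translate([221, 274, 0]) cube([40, 40, 388]);
}
translate([0, 1309, 0]) {
  cube([382, 342, 16]);
  translate([0, 0, 16]) cube([382, 16, 356]);
  translate([0, 326, 16]) cube([382, 16, 356]);
  translate([0, 16, 16]) cube([16, 310, 356]);
  translate([366, 16, 16]) cube([16, 310, 356]);
}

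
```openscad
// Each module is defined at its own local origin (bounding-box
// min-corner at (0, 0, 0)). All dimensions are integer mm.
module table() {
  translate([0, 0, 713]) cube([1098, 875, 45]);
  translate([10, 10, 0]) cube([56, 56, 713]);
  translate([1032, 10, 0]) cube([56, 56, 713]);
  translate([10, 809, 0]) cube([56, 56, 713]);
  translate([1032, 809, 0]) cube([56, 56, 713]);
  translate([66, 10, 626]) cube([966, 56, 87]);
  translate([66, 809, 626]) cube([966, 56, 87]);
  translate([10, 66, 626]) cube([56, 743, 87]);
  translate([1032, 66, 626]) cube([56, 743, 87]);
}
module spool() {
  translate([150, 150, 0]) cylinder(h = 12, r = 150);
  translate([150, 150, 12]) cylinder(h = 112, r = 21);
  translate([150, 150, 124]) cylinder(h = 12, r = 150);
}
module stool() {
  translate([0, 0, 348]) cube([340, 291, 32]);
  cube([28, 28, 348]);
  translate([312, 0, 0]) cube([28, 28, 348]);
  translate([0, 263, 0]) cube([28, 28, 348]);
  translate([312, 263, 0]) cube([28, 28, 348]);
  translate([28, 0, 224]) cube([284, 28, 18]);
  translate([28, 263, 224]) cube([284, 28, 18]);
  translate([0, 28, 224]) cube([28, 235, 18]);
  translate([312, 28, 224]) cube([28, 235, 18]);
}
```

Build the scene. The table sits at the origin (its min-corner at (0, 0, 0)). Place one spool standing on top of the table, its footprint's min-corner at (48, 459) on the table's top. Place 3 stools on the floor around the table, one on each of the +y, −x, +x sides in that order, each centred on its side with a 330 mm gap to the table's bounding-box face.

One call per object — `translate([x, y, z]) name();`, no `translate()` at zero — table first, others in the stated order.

table();
translate([48, 459, 758]) spool();
translate([379, 1205, 0]) stool();
translate([-670, 292, 0]) stool();
translate([1428, 292, 0]) stool();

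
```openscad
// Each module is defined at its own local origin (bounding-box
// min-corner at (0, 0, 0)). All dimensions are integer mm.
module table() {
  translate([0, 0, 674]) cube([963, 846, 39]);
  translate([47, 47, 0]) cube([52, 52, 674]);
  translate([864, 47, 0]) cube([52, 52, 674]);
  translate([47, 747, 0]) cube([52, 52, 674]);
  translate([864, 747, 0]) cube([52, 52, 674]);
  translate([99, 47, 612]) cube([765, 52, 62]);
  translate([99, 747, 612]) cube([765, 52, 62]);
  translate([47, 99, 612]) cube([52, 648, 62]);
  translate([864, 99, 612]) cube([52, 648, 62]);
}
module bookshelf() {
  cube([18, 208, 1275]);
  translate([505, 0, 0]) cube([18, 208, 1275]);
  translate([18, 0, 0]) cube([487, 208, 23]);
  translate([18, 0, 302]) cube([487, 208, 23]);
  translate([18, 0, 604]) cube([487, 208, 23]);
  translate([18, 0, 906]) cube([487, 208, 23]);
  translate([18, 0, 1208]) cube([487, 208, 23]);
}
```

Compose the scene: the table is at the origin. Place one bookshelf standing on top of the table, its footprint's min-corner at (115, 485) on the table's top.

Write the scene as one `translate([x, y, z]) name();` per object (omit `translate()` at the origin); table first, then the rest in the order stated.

table();
translate([115, 485, 713]) bookshelf();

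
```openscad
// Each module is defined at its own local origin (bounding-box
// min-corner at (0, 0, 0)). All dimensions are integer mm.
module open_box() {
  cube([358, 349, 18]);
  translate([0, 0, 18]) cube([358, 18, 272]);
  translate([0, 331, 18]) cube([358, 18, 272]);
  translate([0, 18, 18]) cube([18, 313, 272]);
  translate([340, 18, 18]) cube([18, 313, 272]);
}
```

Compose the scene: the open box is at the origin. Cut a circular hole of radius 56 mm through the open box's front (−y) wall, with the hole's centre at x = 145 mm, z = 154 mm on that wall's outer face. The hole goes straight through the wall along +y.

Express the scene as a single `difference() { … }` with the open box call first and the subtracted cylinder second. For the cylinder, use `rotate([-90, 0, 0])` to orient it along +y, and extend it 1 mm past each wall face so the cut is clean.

difference() {
  open_box();
  translate([145, -1, 154]) rotate([-90, 0, 0]) cylinder(h = 20, r = 56);
}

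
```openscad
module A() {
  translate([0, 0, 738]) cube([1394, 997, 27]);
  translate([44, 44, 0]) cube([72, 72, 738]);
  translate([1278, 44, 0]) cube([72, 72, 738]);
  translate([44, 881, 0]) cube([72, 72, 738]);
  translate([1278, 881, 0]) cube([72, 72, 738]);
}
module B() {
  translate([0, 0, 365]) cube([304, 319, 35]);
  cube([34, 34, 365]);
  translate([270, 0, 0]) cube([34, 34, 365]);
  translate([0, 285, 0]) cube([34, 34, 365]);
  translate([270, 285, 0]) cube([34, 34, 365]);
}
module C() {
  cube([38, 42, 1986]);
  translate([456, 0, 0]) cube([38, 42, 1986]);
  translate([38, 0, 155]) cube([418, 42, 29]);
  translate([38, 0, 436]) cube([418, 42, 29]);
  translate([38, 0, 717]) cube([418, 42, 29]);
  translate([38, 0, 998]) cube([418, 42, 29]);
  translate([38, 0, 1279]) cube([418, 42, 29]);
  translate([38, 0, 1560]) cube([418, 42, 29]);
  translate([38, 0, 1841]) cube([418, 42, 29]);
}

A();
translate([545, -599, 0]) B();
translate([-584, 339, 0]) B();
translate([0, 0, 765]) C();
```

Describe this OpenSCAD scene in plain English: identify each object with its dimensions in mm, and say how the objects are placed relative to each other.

A is a table with a 1394×997 mm rectangular top, 27 mm thick, top surface at z = 765 mm, supported by four 72×72 mm square legs, each inset 44 mm from the nearest pair of top edges, running from the floor.

B is a four-legged stool. The seat is a 304×319×35 mm slab whose top surface is at z = 400 mm; four square legs, each 34×34 mm in cross-section, run from the floor (z = 0) to the underside of the seat, each flush with a corner of the seat.

C is a wooden ladder with two side rails of 38×42 mm section and 1986 mm height, set 494 mm apart overall. Between them run 7 rectangular rungs (42 mm deep, 29 mm thick), front faces flush with the rails' −y face. The bottom of the first rung is 155 mm above the floor and each subsequent rung is 281 mm higher than the one below.

Two stools sit around the table at the −y, −x sides. The ladder is on top of the table.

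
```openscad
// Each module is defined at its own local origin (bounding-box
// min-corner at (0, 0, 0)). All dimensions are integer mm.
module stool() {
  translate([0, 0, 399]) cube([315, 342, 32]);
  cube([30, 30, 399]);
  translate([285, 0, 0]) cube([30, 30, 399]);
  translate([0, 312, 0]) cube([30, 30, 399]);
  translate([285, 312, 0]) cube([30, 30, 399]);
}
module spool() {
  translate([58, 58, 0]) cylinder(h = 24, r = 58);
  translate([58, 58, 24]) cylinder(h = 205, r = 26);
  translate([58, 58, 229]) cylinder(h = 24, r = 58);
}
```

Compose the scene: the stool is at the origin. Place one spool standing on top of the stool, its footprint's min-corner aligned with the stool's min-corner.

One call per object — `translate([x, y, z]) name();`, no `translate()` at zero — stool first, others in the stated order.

stool();
translate([0, 0, 431]) spool();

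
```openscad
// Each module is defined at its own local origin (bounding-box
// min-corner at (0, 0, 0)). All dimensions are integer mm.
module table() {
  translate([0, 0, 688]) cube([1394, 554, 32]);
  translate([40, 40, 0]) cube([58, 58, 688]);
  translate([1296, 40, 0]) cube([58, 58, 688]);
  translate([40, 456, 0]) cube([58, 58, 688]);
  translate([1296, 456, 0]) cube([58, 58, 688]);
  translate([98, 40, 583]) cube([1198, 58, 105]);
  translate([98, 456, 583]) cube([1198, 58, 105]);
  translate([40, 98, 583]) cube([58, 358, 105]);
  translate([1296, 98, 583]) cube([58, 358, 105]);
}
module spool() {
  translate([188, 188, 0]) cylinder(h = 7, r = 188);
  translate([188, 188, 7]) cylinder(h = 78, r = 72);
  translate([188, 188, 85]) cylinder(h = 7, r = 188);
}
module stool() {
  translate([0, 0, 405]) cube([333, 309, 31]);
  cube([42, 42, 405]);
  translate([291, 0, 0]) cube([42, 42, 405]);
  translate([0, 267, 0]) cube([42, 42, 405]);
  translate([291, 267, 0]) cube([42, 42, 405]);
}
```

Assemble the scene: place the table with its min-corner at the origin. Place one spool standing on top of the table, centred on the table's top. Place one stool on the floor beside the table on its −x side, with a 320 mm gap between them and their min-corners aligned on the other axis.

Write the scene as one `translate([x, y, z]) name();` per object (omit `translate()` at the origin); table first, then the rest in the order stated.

table();
translate([509, 89, 720]) spool();
translate([-653, 0, 0]) stool();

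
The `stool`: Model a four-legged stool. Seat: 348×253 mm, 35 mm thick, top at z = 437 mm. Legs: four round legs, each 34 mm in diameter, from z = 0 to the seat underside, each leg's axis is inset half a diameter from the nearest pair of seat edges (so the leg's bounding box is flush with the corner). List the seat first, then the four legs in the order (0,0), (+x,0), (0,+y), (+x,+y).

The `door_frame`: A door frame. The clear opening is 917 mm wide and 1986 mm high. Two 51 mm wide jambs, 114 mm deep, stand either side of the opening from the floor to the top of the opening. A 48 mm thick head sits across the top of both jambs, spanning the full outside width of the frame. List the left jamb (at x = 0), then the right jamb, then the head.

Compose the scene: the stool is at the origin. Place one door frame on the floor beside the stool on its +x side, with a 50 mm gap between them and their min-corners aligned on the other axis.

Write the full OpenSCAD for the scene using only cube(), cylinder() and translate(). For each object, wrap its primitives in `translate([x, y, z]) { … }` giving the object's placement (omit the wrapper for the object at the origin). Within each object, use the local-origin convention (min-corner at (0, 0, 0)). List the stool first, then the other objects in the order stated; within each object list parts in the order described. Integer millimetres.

translate([0, 0, 402]) cube([348, 253, 35]);
translate([17, 17, 0]) cylinder(h = 402, r = 17);
translate([331, 17, 0]) cylinder(h = 402, r = 17);
translate([17, 236, 0]) cylinder(h = 402, r = 17);
translate([331, 236, 0]) cylinder(h = 402, r = 17);
translate([398, 0, 0]) {
  cube([51, 114, 1986]);
  translate([968, 0, 0]) cube([51, 114, 1986]);
  translate([0, 0, 1986]) cube([1019, 114, 48]);
}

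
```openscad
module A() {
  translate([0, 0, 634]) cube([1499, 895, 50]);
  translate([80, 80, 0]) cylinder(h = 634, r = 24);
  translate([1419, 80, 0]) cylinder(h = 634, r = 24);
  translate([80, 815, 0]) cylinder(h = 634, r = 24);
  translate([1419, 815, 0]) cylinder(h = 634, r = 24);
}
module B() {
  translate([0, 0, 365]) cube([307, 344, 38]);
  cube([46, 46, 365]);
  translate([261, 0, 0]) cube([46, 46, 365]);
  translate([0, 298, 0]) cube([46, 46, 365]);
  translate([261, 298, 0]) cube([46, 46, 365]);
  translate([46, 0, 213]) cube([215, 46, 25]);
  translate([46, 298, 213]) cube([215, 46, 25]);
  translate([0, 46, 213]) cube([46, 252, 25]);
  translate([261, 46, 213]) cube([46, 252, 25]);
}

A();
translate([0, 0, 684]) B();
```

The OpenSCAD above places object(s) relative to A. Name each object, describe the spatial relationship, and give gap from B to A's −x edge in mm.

The stool's min-x is at 0; the table's min-x is 0; gap = 0 mm.

A is a table. B is a stool. The stool is on top of the table. The gap from the stool to the table's −x edge is 0 mm.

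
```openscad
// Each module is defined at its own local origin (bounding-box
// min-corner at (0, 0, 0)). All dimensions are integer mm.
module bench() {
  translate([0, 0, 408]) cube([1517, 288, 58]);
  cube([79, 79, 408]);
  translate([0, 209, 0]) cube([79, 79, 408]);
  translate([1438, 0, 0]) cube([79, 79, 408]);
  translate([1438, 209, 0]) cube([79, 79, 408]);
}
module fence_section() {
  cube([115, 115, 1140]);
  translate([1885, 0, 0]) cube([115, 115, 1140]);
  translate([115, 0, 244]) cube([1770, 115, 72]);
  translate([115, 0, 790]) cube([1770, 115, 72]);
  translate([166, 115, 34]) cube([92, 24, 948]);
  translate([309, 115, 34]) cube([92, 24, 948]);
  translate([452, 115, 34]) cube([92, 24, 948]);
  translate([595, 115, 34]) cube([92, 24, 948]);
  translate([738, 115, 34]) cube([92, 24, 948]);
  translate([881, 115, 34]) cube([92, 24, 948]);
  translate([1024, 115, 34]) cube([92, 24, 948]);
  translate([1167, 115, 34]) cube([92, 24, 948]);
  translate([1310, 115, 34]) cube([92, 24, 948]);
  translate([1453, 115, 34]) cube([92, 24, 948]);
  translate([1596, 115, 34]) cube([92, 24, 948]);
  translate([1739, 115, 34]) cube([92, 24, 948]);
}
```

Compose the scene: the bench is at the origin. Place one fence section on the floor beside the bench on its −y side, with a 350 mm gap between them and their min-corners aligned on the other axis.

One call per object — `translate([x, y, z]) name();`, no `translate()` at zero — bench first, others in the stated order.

bench();
translate([0, -489, 0]) fence_section();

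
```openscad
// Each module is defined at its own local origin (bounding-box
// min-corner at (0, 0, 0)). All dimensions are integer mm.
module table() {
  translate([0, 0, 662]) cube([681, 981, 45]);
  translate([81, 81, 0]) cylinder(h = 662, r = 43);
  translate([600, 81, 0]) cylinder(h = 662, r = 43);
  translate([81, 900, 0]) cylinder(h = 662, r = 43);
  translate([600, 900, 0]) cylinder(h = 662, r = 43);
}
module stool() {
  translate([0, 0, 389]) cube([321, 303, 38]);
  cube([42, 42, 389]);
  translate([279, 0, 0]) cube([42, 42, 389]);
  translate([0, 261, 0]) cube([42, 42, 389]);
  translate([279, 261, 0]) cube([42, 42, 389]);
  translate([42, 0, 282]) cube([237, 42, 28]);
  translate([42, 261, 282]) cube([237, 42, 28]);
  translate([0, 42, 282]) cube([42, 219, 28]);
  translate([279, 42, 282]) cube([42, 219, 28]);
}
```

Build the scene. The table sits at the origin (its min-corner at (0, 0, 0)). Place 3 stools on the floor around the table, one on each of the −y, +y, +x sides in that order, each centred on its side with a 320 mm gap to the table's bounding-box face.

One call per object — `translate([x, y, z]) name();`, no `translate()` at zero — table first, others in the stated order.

table();
translate([180, -623, 0]) stool();
translate([180, 1301, 0]) stool();
translate([1001, 339, 0]) stool();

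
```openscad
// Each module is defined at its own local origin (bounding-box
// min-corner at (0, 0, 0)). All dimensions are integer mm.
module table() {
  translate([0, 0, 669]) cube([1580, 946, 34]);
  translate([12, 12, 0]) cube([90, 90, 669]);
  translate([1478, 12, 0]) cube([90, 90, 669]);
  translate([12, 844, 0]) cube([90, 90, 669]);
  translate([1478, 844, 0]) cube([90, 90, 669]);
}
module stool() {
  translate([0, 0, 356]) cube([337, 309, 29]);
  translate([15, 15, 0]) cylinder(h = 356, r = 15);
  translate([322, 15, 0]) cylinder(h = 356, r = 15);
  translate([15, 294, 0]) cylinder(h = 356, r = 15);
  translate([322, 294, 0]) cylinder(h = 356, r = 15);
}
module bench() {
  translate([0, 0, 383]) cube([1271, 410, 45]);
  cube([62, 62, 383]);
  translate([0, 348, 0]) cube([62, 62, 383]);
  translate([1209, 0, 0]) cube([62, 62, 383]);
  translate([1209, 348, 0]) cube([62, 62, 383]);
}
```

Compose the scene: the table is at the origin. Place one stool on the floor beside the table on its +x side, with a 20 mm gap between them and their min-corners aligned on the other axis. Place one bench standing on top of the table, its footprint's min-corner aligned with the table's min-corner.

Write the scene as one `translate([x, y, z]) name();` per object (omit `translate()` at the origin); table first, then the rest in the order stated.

table();
translate([1600, 0, 0]) stool();
translate([0, 0, 703]) bench();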